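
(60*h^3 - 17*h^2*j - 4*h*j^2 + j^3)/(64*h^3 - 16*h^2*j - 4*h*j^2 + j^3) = (15*h^2 - 8*h*j + j^2)/(16*h^2 - 8*h*j + j^2)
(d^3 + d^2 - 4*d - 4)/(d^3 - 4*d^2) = (d^3 + d^2 - 4*d - 4)/(d^2*(d - 4))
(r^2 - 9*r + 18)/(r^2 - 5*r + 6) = (r - 6)/(r - 2)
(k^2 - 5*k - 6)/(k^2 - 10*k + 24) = (k + 1)/(k - 4)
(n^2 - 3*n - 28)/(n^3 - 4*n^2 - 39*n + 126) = (n + 4)/(n^2 + 3*n - 18)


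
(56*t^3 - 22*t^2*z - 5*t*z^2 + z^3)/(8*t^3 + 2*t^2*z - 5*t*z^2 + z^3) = (-28*t^2 - 3*t*z + z^2)/(-4*t^2 - 3*t*z + z^2)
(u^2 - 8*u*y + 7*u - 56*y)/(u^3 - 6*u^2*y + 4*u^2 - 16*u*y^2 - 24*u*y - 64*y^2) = (u + 7)/(u^2 + 2*u*y + 4*u + 8*y)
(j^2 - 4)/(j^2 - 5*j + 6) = (j + 2)/(j - 3)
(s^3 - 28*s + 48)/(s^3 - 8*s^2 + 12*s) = (s^2 + 2*s - 24)/(s*(s - 6))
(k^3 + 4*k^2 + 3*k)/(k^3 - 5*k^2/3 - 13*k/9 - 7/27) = 27*k*(k^2 + 4*k + 3)/(27*k^3 - 45*k^2 - 39*k - 7)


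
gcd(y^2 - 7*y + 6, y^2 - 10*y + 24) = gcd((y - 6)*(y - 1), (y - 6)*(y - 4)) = y - 6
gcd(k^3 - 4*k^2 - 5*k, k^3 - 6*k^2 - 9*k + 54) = 1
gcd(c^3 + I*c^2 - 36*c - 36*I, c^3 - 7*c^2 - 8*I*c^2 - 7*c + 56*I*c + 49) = 1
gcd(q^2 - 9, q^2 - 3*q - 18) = q + 3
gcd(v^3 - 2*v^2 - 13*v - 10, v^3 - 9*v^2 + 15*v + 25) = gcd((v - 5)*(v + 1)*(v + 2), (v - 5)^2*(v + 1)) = v^2 - 4*v - 5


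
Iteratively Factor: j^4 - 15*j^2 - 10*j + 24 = (j + 2)*(j^3 - 2*j^2 - 11*j + 12) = (j + 2)*(j + 3)*(j^2 - 5*j + 4) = (j - 1)*(j + 2)*(j + 3)*(j - 4)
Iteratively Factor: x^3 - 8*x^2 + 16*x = (x)*(x^2 - 8*x + 16) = x*(x - 4)*(x - 4)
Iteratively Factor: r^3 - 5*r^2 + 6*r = (r)*(r^2 - 5*r + 6) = r*(r - 3)*(r - 2)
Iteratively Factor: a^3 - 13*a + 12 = (a - 3)*(a^2 + 3*a - 4) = (a - 3)*(a - 1)*(a + 4)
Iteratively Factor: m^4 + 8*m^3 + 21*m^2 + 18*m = (m + 3)*(m^3 + 5*m^2 + 6*m) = m*(m + 3)*(m^2 + 5*m + 6) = m*(m + 3)^2*(m + 2)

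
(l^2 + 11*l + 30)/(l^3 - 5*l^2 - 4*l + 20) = (l^2 + 11*l + 30)/(l^3 - 5*l^2 - 4*l + 20)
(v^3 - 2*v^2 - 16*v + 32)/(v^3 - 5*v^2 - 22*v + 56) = (v - 4)/(v - 7)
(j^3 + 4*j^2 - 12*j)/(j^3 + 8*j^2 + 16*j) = (j^2 + 4*j - 12)/(j^2 + 8*j + 16)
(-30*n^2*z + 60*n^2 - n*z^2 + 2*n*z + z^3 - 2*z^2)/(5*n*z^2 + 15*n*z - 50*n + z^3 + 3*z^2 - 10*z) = (-6*n + z)/(z + 5)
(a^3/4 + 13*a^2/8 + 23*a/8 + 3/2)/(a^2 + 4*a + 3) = (2*a^2 + 11*a + 12)/(8*(a + 3))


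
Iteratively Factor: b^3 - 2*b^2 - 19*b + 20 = (b + 4)*(b^2 - 6*b + 5) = (b - 1)*(b + 4)*(b - 5)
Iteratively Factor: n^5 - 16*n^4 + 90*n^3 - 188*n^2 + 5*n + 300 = (n - 3)*(n^4 - 13*n^3 + 51*n^2 - 35*n - 100) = (n - 3)*(n + 1)*(n^3 - 14*n^2 + 65*n - 100) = (n - 5)*(n - 3)*(n + 1)*(n^2 - 9*n + 20) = (n - 5)*(n - 4)*(n - 3)*(n + 1)*(n - 5)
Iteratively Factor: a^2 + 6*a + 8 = (a + 4)*(a + 2)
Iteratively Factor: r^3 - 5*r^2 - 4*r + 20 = (r - 2)*(r^2 - 3*r - 10) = (r - 2)*(r + 2)*(r - 5)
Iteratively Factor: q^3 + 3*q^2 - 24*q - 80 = (q - 5)*(q^2 + 8*q + 16) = (q - 5)*(q + 4)*(q + 4)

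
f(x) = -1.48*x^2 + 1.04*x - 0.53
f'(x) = 1.04 - 2.96*x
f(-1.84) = -7.45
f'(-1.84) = 6.49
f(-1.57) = -5.81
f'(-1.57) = 5.69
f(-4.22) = -31.28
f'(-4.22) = 13.53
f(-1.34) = -4.58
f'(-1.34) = 5.01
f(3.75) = -17.44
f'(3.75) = -10.06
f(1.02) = -1.01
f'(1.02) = -1.98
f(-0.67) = -1.89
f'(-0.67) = 3.02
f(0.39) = -0.35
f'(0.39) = -0.11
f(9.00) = -111.05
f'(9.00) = -25.60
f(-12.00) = -226.13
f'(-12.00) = 36.56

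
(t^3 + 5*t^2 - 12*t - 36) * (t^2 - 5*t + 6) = t^5 - 31*t^3 + 54*t^2 + 108*t - 216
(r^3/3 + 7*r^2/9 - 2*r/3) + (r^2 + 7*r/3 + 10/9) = r^3/3 + 16*r^2/9 + 5*r/3 + 10/9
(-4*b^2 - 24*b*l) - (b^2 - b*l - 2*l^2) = -5*b^2 - 23*b*l + 2*l^2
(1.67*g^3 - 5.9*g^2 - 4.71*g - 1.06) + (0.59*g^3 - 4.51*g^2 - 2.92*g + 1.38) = 2.26*g^3 - 10.41*g^2 - 7.63*g + 0.32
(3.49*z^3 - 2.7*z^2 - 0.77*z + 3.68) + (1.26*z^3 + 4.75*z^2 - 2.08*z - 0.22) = 4.75*z^3 + 2.05*z^2 - 2.85*z + 3.46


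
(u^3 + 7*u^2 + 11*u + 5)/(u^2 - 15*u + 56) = (u^3 + 7*u^2 + 11*u + 5)/(u^2 - 15*u + 56)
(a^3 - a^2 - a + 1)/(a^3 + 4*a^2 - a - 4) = (a - 1)/(a + 4)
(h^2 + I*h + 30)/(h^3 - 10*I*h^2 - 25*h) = (h + 6*I)/(h*(h - 5*I))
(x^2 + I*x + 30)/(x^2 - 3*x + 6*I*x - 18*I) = (x - 5*I)/(x - 3)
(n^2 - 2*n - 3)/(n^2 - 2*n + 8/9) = 9*(n^2 - 2*n - 3)/(9*n^2 - 18*n + 8)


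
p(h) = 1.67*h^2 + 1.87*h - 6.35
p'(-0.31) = 0.83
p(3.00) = 14.29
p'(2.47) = 10.12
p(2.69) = 10.76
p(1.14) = -2.05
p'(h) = 3.34*h + 1.87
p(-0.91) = -6.67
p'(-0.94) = -1.27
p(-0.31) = -6.77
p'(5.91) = 21.61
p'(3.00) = 11.89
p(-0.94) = -6.63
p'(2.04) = 8.68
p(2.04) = 4.41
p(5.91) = 63.03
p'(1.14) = 5.68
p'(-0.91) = -1.17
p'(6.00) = 21.91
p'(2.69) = 10.85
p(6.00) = 64.99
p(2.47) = 8.46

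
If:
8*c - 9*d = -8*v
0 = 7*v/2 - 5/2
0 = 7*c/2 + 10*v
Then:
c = -100/49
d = -520/441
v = 5/7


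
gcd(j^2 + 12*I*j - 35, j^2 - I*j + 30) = j + 5*I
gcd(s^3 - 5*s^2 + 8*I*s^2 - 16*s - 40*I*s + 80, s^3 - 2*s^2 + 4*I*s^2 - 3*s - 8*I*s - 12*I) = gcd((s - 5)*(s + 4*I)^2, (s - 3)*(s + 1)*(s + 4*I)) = s + 4*I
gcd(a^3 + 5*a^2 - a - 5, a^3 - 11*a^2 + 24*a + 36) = a + 1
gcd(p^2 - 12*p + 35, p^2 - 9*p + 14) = p - 7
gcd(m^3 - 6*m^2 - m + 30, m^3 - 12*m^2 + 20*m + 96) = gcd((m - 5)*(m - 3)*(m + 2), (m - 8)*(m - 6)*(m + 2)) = m + 2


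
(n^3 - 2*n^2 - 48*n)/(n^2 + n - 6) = n*(n^2 - 2*n - 48)/(n^2 + n - 6)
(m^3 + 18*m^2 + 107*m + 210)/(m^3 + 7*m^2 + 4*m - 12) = (m^2 + 12*m + 35)/(m^2 + m - 2)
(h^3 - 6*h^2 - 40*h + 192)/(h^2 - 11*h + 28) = (h^2 - 2*h - 48)/(h - 7)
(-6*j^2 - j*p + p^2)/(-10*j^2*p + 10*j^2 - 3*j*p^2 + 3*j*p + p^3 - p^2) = (-3*j + p)/(-5*j*p + 5*j + p^2 - p)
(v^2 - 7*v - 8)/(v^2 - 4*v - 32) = (v + 1)/(v + 4)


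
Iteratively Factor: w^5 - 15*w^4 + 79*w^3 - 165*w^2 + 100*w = (w - 4)*(w^4 - 11*w^3 + 35*w^2 - 25*w) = (w - 5)*(w - 4)*(w^3 - 6*w^2 + 5*w) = w*(w - 5)*(w - 4)*(w^2 - 6*w + 5) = w*(w - 5)*(w - 4)*(w - 1)*(w - 5)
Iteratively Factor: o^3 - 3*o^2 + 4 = (o - 2)*(o^2 - o - 2) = (o - 2)^2*(o + 1)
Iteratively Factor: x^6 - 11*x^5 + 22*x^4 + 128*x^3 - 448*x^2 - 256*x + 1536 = (x + 3)*(x^5 - 14*x^4 + 64*x^3 - 64*x^2 - 256*x + 512) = (x - 4)*(x + 3)*(x^4 - 10*x^3 + 24*x^2 + 32*x - 128) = (x - 4)^2*(x + 3)*(x^3 - 6*x^2 + 32) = (x - 4)^3*(x + 3)*(x^2 - 2*x - 8) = (x - 4)^3*(x + 2)*(x + 3)*(x - 4)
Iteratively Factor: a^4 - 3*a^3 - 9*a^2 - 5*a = (a)*(a^3 - 3*a^2 - 9*a - 5) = a*(a + 1)*(a^2 - 4*a - 5) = a*(a - 5)*(a + 1)*(a + 1)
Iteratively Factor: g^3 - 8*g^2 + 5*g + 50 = (g - 5)*(g^2 - 3*g - 10) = (g - 5)^2*(g + 2)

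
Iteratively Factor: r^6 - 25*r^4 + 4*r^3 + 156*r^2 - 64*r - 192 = (r - 4)*(r^5 + 4*r^4 - 9*r^3 - 32*r^2 + 28*r + 48) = (r - 4)*(r + 1)*(r^4 + 3*r^3 - 12*r^2 - 20*r + 48) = (r - 4)*(r - 2)*(r + 1)*(r^3 + 5*r^2 - 2*r - 24) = (r - 4)*(r - 2)^2*(r + 1)*(r^2 + 7*r + 12) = (r - 4)*(r - 2)^2*(r + 1)*(r + 4)*(r + 3)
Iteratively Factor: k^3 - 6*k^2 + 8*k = (k - 2)*(k^2 - 4*k) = (k - 4)*(k - 2)*(k)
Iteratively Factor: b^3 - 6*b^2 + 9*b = (b - 3)*(b^2 - 3*b) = b*(b - 3)*(b - 3)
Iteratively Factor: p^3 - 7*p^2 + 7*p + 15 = (p + 1)*(p^2 - 8*p + 15) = (p - 5)*(p + 1)*(p - 3)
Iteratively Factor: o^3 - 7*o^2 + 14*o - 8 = (o - 4)*(o^2 - 3*o + 2) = (o - 4)*(o - 2)*(o - 1)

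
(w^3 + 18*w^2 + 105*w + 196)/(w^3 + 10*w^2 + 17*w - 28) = (w + 7)/(w - 1)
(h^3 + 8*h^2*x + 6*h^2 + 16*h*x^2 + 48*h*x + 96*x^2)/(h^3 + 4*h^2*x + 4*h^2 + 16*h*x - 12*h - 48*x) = (h + 4*x)/(h - 2)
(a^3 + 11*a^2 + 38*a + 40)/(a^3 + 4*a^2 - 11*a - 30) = (a + 4)/(a - 3)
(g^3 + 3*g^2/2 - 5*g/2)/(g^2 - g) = g + 5/2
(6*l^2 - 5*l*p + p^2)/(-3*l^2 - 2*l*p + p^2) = (-2*l + p)/(l + p)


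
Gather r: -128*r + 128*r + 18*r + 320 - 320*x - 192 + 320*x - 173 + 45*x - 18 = 18*r + 45*x - 63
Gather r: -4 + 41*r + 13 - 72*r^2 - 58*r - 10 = -72*r^2 - 17*r - 1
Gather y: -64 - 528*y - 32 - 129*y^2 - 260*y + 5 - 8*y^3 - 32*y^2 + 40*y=-8*y^3 - 161*y^2 - 748*y - 91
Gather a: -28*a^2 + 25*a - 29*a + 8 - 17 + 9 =-28*a^2 - 4*a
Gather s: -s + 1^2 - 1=-s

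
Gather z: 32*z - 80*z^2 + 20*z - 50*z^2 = -130*z^2 + 52*z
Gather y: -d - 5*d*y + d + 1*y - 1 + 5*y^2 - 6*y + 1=5*y^2 + y*(-5*d - 5)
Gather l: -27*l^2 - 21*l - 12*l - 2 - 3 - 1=-27*l^2 - 33*l - 6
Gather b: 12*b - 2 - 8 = 12*b - 10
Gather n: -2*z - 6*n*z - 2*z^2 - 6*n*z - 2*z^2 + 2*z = -12*n*z - 4*z^2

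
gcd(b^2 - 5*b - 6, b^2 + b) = b + 1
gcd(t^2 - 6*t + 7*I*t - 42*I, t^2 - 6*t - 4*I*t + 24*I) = t - 6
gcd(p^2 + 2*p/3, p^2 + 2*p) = p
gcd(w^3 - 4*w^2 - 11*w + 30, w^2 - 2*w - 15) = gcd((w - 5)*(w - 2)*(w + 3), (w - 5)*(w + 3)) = w^2 - 2*w - 15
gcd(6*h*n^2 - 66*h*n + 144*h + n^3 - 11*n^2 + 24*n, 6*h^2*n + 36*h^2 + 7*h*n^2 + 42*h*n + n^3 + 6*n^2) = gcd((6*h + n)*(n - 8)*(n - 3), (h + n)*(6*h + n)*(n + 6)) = 6*h + n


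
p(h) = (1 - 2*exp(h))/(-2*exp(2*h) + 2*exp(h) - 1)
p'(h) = (1 - 2*exp(h))*(4*exp(2*h) - 2*exp(h))/(-2*exp(2*h) + 2*exp(h) - 1)^2 - 2*exp(h)/(-2*exp(2*h) + 2*exp(h) - 1) = 4*(1 - exp(h))*exp(2*h)/(4*exp(4*h) - 8*exp(3*h) + 8*exp(2*h) - 4*exp(h) + 1)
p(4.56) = 0.01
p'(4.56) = -0.01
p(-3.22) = -1.00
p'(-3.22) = 0.01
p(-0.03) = 1.00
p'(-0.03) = 0.13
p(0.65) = 0.63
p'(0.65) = -0.66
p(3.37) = 0.03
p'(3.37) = -0.04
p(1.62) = 0.22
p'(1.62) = -0.24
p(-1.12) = -0.62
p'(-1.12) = 0.91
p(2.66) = 0.07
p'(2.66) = -0.07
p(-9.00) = -1.00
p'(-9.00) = 0.00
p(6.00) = 0.00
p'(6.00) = 0.00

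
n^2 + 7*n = n*(n + 7)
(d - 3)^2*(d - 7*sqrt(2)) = d^3 - 7*sqrt(2)*d^2 - 6*d^2 + 9*d + 42*sqrt(2)*d - 63*sqrt(2)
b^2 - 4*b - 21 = (b - 7)*(b + 3)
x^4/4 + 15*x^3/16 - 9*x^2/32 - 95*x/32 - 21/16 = (x/2 + 1/4)*(x/2 + 1)*(x - 7/4)*(x + 3)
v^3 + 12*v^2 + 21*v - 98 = (v - 2)*(v + 7)^2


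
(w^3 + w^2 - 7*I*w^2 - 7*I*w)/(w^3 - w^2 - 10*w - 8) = w*(w - 7*I)/(w^2 - 2*w - 8)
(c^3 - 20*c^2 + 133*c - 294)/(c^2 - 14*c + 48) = (c^2 - 14*c + 49)/(c - 8)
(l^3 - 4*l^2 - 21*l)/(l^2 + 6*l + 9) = l*(l - 7)/(l + 3)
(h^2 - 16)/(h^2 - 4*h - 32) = (h - 4)/(h - 8)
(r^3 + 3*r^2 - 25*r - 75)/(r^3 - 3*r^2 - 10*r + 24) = (r^2 - 25)/(r^2 - 6*r + 8)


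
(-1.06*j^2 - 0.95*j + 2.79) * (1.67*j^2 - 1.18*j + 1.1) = -1.7702*j^4 - 0.3357*j^3 + 4.6143*j^2 - 4.3372*j + 3.069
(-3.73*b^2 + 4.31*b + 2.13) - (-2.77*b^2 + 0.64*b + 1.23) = -0.96*b^2 + 3.67*b + 0.9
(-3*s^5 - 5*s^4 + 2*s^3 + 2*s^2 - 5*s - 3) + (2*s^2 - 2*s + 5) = -3*s^5 - 5*s^4 + 2*s^3 + 4*s^2 - 7*s + 2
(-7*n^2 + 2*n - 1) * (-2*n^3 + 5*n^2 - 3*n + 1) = 14*n^5 - 39*n^4 + 33*n^3 - 18*n^2 + 5*n - 1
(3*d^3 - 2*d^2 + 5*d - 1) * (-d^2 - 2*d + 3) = -3*d^5 - 4*d^4 + 8*d^3 - 15*d^2 + 17*d - 3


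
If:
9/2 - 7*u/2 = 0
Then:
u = 9/7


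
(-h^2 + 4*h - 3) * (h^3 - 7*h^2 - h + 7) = -h^5 + 11*h^4 - 30*h^3 + 10*h^2 + 31*h - 21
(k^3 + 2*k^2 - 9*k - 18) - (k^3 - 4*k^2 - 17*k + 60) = 6*k^2 + 8*k - 78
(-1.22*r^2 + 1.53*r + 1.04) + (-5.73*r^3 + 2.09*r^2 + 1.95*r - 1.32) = -5.73*r^3 + 0.87*r^2 + 3.48*r - 0.28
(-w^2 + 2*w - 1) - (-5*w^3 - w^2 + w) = 5*w^3 + w - 1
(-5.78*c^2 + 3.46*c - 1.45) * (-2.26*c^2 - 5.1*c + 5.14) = 13.0628*c^4 + 21.6584*c^3 - 44.0782*c^2 + 25.1794*c - 7.453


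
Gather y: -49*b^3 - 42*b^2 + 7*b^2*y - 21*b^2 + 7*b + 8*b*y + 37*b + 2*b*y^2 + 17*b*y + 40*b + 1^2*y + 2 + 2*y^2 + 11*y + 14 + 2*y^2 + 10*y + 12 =-49*b^3 - 63*b^2 + 84*b + y^2*(2*b + 4) + y*(7*b^2 + 25*b + 22) + 28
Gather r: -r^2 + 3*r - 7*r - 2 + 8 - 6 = -r^2 - 4*r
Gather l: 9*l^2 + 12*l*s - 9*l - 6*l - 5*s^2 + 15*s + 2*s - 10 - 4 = 9*l^2 + l*(12*s - 15) - 5*s^2 + 17*s - 14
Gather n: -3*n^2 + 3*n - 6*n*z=-3*n^2 + n*(3 - 6*z)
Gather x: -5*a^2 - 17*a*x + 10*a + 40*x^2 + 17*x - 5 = -5*a^2 + 10*a + 40*x^2 + x*(17 - 17*a) - 5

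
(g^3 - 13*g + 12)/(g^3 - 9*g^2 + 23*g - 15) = (g + 4)/(g - 5)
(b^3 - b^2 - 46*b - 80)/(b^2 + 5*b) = b - 6 - 16/b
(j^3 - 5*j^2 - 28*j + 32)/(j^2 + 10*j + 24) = (j^2 - 9*j + 8)/(j + 6)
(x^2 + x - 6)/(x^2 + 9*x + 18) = (x - 2)/(x + 6)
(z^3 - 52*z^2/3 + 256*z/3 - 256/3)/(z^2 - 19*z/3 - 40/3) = (3*z^2 - 28*z + 32)/(3*z + 5)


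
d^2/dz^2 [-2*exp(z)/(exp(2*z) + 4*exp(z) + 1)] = 2*(-8*(exp(z) + 2)^2*exp(2*z) + 4*(2*exp(z) + 3)*(exp(2*z) + 4*exp(z) + 1)*exp(z) - (exp(2*z) + 4*exp(z) + 1)^2)*exp(z)/(exp(2*z) + 4*exp(z) + 1)^3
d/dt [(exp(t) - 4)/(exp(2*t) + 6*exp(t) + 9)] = (11 - exp(t))*exp(t)/(exp(3*t) + 9*exp(2*t) + 27*exp(t) + 27)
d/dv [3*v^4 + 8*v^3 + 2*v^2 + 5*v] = 12*v^3 + 24*v^2 + 4*v + 5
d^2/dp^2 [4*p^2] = 8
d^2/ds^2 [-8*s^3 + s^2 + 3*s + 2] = 2 - 48*s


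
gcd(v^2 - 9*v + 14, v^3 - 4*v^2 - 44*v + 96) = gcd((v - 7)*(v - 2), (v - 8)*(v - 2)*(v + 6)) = v - 2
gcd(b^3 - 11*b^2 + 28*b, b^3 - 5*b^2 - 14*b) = b^2 - 7*b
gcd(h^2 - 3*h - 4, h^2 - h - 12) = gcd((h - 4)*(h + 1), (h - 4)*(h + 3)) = h - 4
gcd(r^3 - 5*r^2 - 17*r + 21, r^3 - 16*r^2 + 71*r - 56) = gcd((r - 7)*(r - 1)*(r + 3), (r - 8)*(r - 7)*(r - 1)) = r^2 - 8*r + 7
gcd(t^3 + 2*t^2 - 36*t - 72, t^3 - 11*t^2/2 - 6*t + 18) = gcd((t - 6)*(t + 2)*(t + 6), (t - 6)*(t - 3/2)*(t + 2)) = t^2 - 4*t - 12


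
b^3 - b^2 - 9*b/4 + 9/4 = (b - 3/2)*(b - 1)*(b + 3/2)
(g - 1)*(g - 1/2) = g^2 - 3*g/2 + 1/2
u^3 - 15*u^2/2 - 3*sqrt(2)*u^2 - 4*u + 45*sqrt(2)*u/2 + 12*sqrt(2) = (u - 8)*(u + 1/2)*(u - 3*sqrt(2))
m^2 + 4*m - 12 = (m - 2)*(m + 6)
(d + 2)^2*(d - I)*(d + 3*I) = d^4 + 4*d^3 + 2*I*d^3 + 7*d^2 + 8*I*d^2 + 12*d + 8*I*d + 12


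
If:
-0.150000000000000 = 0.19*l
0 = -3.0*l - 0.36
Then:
No Solution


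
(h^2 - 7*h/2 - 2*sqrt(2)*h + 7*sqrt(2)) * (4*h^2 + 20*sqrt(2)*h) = 4*h^4 - 14*h^3 + 12*sqrt(2)*h^3 - 80*h^2 - 42*sqrt(2)*h^2 + 280*h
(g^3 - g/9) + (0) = g^3 - g/9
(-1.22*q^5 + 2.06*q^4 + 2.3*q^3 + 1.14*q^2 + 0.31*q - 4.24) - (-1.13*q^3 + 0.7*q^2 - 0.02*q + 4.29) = -1.22*q^5 + 2.06*q^4 + 3.43*q^3 + 0.44*q^2 + 0.33*q - 8.53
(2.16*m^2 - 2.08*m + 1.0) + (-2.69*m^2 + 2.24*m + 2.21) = -0.53*m^2 + 0.16*m + 3.21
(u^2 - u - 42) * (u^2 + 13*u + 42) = u^4 + 12*u^3 - 13*u^2 - 588*u - 1764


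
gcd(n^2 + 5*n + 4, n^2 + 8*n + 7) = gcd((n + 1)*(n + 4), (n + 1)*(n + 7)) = n + 1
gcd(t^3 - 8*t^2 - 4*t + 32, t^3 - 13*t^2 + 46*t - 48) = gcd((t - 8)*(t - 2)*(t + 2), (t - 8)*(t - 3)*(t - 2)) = t^2 - 10*t + 16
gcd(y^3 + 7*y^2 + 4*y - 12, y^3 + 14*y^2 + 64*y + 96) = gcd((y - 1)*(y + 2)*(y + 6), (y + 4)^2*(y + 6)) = y + 6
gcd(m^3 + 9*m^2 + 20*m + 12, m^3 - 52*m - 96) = m^2 + 8*m + 12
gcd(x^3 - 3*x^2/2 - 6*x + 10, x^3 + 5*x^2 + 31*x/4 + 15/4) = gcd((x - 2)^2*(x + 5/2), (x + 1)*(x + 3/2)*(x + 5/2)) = x + 5/2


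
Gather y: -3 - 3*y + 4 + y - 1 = -2*y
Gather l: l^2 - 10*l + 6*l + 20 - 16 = l^2 - 4*l + 4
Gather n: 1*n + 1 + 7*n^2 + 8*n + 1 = 7*n^2 + 9*n + 2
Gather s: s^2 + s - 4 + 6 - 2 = s^2 + s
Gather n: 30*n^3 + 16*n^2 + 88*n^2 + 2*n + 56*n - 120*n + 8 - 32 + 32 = 30*n^3 + 104*n^2 - 62*n + 8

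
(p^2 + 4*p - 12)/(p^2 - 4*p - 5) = (-p^2 - 4*p + 12)/(-p^2 + 4*p + 5)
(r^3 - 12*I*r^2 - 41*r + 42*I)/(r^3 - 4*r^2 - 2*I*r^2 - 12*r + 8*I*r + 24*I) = (r^2 - 10*I*r - 21)/(r^2 - 4*r - 12)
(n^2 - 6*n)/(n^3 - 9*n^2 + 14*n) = (n - 6)/(n^2 - 9*n + 14)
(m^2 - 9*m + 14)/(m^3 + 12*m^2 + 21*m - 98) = (m - 7)/(m^2 + 14*m + 49)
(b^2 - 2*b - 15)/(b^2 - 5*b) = (b + 3)/b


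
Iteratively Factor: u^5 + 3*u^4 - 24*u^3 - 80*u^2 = (u)*(u^4 + 3*u^3 - 24*u^2 - 80*u) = u*(u - 5)*(u^3 + 8*u^2 + 16*u) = u*(u - 5)*(u + 4)*(u^2 + 4*u) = u^2*(u - 5)*(u + 4)*(u + 4)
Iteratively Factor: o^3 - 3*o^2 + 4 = (o + 1)*(o^2 - 4*o + 4) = (o - 2)*(o + 1)*(o - 2)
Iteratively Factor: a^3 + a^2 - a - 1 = (a + 1)*(a^2 - 1) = (a + 1)^2*(a - 1)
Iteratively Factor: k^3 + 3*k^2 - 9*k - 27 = (k - 3)*(k^2 + 6*k + 9) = (k - 3)*(k + 3)*(k + 3)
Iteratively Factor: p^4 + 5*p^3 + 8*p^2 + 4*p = (p + 2)*(p^3 + 3*p^2 + 2*p) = (p + 1)*(p + 2)*(p^2 + 2*p) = p*(p + 1)*(p + 2)*(p + 2)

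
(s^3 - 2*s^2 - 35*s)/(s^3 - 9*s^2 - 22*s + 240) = s*(s - 7)/(s^2 - 14*s + 48)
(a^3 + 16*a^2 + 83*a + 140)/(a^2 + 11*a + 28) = a + 5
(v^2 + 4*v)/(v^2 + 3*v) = (v + 4)/(v + 3)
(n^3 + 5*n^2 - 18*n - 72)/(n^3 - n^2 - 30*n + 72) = (n + 3)/(n - 3)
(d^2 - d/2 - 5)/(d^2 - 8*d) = (d^2 - d/2 - 5)/(d*(d - 8))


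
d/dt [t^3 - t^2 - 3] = t*(3*t - 2)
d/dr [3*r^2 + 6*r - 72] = 6*r + 6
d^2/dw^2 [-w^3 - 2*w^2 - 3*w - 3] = -6*w - 4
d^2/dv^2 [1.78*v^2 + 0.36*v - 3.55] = 3.56000000000000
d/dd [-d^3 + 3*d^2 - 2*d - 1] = -3*d^2 + 6*d - 2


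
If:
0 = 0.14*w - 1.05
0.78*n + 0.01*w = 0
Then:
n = -0.10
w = 7.50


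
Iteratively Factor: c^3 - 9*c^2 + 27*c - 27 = (c - 3)*(c^2 - 6*c + 9) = (c - 3)^2*(c - 3)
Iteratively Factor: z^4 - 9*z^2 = (z)*(z^3 - 9*z) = z*(z - 3)*(z^2 + 3*z) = z^2*(z - 3)*(z + 3)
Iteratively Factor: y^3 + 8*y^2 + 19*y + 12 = (y + 4)*(y^2 + 4*y + 3) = (y + 1)*(y + 4)*(y + 3)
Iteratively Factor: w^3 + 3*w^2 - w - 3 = (w + 1)*(w^2 + 2*w - 3) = (w + 1)*(w + 3)*(w - 1)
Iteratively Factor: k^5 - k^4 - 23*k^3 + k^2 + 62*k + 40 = (k + 1)*(k^4 - 2*k^3 - 21*k^2 + 22*k + 40) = (k + 1)*(k + 4)*(k^3 - 6*k^2 + 3*k + 10) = (k - 5)*(k + 1)*(k + 4)*(k^2 - k - 2) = (k - 5)*(k - 2)*(k + 1)*(k + 4)*(k + 1)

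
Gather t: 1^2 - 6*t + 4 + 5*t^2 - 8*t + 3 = 5*t^2 - 14*t + 8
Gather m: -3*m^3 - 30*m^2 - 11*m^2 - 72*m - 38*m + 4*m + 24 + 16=-3*m^3 - 41*m^2 - 106*m + 40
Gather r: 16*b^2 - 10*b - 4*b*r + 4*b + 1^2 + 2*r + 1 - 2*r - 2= 16*b^2 - 4*b*r - 6*b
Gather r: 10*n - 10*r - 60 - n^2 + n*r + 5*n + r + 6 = -n^2 + 15*n + r*(n - 9) - 54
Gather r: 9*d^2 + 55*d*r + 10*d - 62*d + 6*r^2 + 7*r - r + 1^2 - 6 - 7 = 9*d^2 - 52*d + 6*r^2 + r*(55*d + 6) - 12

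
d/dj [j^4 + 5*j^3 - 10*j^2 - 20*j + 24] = 4*j^3 + 15*j^2 - 20*j - 20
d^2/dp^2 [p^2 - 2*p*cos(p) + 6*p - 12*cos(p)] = 2*p*cos(p) + 4*sin(p) + 12*cos(p) + 2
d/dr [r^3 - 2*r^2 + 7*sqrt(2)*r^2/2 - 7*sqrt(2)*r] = 3*r^2 - 4*r + 7*sqrt(2)*r - 7*sqrt(2)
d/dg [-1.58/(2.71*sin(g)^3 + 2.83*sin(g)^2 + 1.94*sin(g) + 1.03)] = (12.8454*sin(g)^2 + 8.9428*sin(g) + 3.0652)*cos(g)/(2.71*sin(g)^3 + 2.83*sin(g)^2 + 1.94*sin(g) + 1.03)^2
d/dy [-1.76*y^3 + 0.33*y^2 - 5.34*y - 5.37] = -5.28*y^2 + 0.66*y - 5.34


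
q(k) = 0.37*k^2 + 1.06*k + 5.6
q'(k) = 0.74*k + 1.06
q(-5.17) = 10.01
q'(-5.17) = -2.77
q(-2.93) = 5.67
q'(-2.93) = -1.11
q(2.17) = 9.64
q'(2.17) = 2.67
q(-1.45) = 4.84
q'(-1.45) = -0.01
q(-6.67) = 14.99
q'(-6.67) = -3.88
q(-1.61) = 4.85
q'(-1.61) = -0.13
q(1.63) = 8.31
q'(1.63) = 2.27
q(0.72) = 6.56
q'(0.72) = 1.59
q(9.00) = 45.11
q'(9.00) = 7.72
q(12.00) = 71.60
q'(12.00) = 9.94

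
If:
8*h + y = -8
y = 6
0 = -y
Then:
No Solution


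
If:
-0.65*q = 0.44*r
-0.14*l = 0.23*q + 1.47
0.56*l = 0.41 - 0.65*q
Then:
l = 27.77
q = -23.30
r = 34.41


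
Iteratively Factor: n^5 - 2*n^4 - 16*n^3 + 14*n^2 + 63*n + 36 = (n - 4)*(n^4 + 2*n^3 - 8*n^2 - 18*n - 9) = (n - 4)*(n + 3)*(n^3 - n^2 - 5*n - 3) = (n - 4)*(n + 1)*(n + 3)*(n^2 - 2*n - 3) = (n - 4)*(n - 3)*(n + 1)*(n + 3)*(n + 1)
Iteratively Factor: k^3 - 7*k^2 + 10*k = (k)*(k^2 - 7*k + 10) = k*(k - 5)*(k - 2)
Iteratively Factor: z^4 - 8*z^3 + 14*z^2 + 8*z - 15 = (z - 3)*(z^3 - 5*z^2 - z + 5) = (z - 5)*(z - 3)*(z^2 - 1) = (z - 5)*(z - 3)*(z - 1)*(z + 1)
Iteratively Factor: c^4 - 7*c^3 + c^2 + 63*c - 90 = (c - 5)*(c^3 - 2*c^2 - 9*c + 18) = (c - 5)*(c - 2)*(c^2 - 9) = (c - 5)*(c - 3)*(c - 2)*(c + 3)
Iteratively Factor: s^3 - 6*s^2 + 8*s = (s - 4)*(s^2 - 2*s) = s*(s - 4)*(s - 2)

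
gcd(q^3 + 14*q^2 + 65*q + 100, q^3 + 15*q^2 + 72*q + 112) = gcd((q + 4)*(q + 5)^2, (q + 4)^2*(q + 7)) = q + 4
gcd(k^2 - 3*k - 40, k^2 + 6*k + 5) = k + 5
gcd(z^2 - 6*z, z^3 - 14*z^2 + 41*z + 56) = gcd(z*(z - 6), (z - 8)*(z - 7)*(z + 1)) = 1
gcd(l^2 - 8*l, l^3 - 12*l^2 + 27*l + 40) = l - 8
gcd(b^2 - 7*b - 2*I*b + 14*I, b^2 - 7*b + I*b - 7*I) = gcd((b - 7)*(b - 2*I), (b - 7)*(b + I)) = b - 7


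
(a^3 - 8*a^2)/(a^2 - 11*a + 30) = a^2*(a - 8)/(a^2 - 11*a + 30)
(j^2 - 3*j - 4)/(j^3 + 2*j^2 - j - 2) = (j - 4)/(j^2 + j - 2)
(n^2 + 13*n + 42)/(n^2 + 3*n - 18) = (n + 7)/(n - 3)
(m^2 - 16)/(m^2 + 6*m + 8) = (m - 4)/(m + 2)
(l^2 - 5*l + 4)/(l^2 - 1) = (l - 4)/(l + 1)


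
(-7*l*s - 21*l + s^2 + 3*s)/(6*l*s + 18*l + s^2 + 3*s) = (-7*l + s)/(6*l + s)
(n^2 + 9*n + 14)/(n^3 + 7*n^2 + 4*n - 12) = (n + 7)/(n^2 + 5*n - 6)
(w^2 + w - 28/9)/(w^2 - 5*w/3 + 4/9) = (3*w + 7)/(3*w - 1)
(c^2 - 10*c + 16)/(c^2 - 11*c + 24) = (c - 2)/(c - 3)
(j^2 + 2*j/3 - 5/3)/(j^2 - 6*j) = (3*j^2 + 2*j - 5)/(3*j*(j - 6))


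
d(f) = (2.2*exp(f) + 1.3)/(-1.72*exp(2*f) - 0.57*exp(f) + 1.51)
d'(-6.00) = 0.00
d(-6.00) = 0.87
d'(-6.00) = 0.00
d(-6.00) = 0.87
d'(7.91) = 0.00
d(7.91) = -0.00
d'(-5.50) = 0.01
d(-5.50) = 0.87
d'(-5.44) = 0.01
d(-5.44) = 0.87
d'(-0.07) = 40.23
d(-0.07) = -6.49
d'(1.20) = 0.54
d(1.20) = -0.44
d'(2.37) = 0.13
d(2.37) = -0.12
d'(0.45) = 2.45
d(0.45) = -1.31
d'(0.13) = 8.53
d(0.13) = -2.78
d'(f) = (2.2*exp(f) + 1.3)*(3.44*exp(2*f) + 0.57*exp(f))/(-1.72*exp(2*f) - 0.57*exp(f) + 1.51)^2 + 2.2*exp(f)/(-1.72*exp(2*f) - 0.57*exp(f) + 1.51) = (3.784*exp(2*f) + 4.472*exp(f) + 4.063)*exp(f)/(2.9584*exp(4*f) + 1.9608*exp(3*f) - 4.8695*exp(2*f) - 1.7214*exp(f) + 2.2801)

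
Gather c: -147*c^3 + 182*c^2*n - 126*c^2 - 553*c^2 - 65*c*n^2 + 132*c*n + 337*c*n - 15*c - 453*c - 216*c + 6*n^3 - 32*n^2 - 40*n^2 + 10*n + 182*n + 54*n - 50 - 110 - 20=-147*c^3 + c^2*(182*n - 679) + c*(-65*n^2 + 469*n - 684) + 6*n^3 - 72*n^2 + 246*n - 180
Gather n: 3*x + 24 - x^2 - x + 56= -x^2 + 2*x + 80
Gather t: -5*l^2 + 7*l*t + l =-5*l^2 + 7*l*t + l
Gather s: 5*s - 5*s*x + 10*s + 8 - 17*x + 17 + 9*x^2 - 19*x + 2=s*(15 - 5*x) + 9*x^2 - 36*x + 27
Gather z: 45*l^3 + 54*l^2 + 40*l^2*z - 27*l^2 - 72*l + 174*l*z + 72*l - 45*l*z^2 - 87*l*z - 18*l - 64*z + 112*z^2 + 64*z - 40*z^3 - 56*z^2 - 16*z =45*l^3 + 27*l^2 - 18*l - 40*z^3 + z^2*(56 - 45*l) + z*(40*l^2 + 87*l - 16)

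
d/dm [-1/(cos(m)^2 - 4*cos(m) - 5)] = 2*(2 - cos(m))*sin(m)/(sin(m)^2 + 4*cos(m) + 4)^2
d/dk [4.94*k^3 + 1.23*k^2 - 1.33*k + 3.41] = 14.82*k^2 + 2.46*k - 1.33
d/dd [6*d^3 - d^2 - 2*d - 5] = 18*d^2 - 2*d - 2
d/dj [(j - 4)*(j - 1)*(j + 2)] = 3*j^2 - 6*j - 6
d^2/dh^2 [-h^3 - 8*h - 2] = -6*h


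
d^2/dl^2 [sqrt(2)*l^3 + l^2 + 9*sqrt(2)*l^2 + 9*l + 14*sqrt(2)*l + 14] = 6*sqrt(2)*l + 2 + 18*sqrt(2)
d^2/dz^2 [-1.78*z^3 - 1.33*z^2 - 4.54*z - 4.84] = -10.68*z - 2.66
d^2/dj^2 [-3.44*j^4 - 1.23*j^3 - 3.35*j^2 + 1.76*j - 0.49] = -41.28*j^2 - 7.38*j - 6.7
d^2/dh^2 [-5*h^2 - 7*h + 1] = -10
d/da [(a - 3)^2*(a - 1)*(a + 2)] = 4*a^3 - 15*a^2 + 2*a + 21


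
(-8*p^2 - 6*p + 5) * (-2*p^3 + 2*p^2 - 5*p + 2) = 16*p^5 - 4*p^4 + 18*p^3 + 24*p^2 - 37*p + 10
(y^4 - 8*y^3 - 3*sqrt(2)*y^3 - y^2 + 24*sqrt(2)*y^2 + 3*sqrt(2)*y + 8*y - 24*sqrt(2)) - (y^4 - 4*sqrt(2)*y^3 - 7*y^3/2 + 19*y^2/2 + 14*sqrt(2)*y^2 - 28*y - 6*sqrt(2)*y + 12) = -9*y^3/2 + sqrt(2)*y^3 - 21*y^2/2 + 10*sqrt(2)*y^2 + 9*sqrt(2)*y + 36*y - 24*sqrt(2) - 12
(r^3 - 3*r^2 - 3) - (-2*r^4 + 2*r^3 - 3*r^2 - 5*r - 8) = 2*r^4 - r^3 + 5*r + 5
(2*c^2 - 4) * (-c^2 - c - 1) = -2*c^4 - 2*c^3 + 2*c^2 + 4*c + 4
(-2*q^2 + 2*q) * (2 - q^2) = 2*q^4 - 2*q^3 - 4*q^2 + 4*q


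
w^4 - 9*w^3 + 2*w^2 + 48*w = w*(w - 8)*(w - 3)*(w + 2)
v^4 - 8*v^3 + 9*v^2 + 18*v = v*(v - 6)*(v - 3)*(v + 1)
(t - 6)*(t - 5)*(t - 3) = t^3 - 14*t^2 + 63*t - 90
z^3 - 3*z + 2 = (z - 1)^2*(z + 2)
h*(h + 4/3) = h^2 + 4*h/3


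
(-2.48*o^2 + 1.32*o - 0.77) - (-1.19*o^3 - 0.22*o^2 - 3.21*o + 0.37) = 1.19*o^3 - 2.26*o^2 + 4.53*o - 1.14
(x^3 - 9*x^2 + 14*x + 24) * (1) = x^3 - 9*x^2 + 14*x + 24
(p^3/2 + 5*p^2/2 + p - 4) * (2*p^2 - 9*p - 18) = p^5 + p^4/2 - 59*p^3/2 - 62*p^2 + 18*p + 72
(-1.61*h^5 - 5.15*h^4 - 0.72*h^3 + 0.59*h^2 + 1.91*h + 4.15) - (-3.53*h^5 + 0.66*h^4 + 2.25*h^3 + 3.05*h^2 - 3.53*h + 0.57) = 1.92*h^5 - 5.81*h^4 - 2.97*h^3 - 2.46*h^2 + 5.44*h + 3.58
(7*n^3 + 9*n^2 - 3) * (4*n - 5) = 28*n^4 + n^3 - 45*n^2 - 12*n + 15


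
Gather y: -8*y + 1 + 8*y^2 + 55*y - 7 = 8*y^2 + 47*y - 6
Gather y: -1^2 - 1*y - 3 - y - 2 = -2*y - 6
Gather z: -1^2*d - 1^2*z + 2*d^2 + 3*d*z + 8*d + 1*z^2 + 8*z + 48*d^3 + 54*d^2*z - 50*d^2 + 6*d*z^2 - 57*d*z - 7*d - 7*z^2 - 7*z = 48*d^3 - 48*d^2 + z^2*(6*d - 6) + z*(54*d^2 - 54*d)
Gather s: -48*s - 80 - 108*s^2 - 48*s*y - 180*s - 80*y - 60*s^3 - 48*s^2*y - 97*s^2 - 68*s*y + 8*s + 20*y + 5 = -60*s^3 + s^2*(-48*y - 205) + s*(-116*y - 220) - 60*y - 75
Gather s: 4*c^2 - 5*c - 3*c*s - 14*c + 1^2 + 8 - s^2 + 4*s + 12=4*c^2 - 19*c - s^2 + s*(4 - 3*c) + 21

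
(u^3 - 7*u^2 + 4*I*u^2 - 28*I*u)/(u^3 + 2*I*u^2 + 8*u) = (u - 7)/(u - 2*I)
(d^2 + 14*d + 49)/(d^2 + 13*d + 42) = (d + 7)/(d + 6)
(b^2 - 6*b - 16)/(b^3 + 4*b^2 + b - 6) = (b - 8)/(b^2 + 2*b - 3)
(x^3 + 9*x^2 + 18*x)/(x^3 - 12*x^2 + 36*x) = (x^2 + 9*x + 18)/(x^2 - 12*x + 36)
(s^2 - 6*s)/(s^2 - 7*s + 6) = s/(s - 1)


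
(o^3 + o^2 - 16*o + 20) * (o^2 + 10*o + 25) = o^5 + 11*o^4 + 19*o^3 - 115*o^2 - 200*o + 500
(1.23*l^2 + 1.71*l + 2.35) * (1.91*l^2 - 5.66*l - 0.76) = 2.3493*l^4 - 3.6957*l^3 - 6.1249*l^2 - 14.6006*l - 1.786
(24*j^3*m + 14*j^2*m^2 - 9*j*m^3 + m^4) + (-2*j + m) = 24*j^3*m + 14*j^2*m^2 - 9*j*m^3 - 2*j + m^4 + m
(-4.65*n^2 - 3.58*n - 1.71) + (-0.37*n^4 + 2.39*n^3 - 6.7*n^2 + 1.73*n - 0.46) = -0.37*n^4 + 2.39*n^3 - 11.35*n^2 - 1.85*n - 2.17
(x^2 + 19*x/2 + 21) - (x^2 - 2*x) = 23*x/2 + 21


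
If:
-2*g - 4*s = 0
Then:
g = -2*s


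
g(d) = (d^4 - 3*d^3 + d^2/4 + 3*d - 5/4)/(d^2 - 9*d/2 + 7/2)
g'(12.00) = 25.31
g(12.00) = 167.09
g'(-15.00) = -28.54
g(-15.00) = 205.27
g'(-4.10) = -6.93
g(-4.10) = 12.38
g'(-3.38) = -5.55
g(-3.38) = 7.89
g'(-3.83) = -6.41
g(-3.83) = 10.58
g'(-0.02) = 0.37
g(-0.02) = -0.36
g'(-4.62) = -7.94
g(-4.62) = 16.25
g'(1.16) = 1.35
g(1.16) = 0.82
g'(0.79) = 1.24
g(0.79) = 0.33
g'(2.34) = -3.85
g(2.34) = 0.85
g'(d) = (9/2 - 2*d)*(d^4 - 3*d^3 + d^2/4 + 3*d - 5/4)/(d^2 - 9*d/2 + 7/2)^2 + (4*d^3 - 9*d^2 + d/2 + 3)/(d^2 - 9*d/2 + 7/2)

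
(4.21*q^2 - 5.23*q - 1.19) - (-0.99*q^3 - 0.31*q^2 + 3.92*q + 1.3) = 0.99*q^3 + 4.52*q^2 - 9.15*q - 2.49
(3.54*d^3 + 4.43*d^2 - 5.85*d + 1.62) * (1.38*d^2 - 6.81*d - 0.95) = 4.8852*d^5 - 17.994*d^4 - 41.6043*d^3 + 37.8656*d^2 - 5.4747*d - 1.539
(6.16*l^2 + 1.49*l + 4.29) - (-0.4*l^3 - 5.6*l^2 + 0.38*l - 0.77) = 0.4*l^3 + 11.76*l^2 + 1.11*l + 5.06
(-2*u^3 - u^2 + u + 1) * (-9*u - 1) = 18*u^4 + 11*u^3 - 8*u^2 - 10*u - 1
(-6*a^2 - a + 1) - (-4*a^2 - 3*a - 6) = -2*a^2 + 2*a + 7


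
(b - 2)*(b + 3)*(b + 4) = b^3 + 5*b^2 - 2*b - 24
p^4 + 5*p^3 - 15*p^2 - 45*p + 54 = (p - 3)*(p - 1)*(p + 3)*(p + 6)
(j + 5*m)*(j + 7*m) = j^2 + 12*j*m + 35*m^2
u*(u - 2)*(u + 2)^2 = u^4 + 2*u^3 - 4*u^2 - 8*u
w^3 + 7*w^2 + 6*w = w*(w + 1)*(w + 6)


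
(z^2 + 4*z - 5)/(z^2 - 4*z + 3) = (z + 5)/(z - 3)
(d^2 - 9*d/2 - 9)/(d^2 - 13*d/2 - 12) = (d - 6)/(d - 8)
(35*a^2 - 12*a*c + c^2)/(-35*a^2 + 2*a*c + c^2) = (-7*a + c)/(7*a + c)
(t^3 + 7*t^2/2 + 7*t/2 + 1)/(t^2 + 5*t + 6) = (2*t^2 + 3*t + 1)/(2*(t + 3))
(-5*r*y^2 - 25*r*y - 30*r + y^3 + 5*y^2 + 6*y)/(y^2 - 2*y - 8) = (-5*r*y - 15*r + y^2 + 3*y)/(y - 4)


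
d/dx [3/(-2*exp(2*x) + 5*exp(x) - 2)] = (12*exp(x) - 15)*exp(x)/(2*exp(2*x) - 5*exp(x) + 2)^2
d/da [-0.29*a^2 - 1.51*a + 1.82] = -0.58*a - 1.51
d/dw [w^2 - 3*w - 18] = 2*w - 3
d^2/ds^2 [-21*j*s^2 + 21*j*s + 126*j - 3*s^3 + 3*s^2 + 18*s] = -42*j - 18*s + 6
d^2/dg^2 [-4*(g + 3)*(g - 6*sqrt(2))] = -8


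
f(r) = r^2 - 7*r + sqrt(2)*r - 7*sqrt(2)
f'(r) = 2*r - 7 + sqrt(2)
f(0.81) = -13.77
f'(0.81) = -3.97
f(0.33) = -11.63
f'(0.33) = -4.93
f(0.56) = -12.71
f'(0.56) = -4.47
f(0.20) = -10.98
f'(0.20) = -5.19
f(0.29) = -11.44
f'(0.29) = -5.01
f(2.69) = -17.69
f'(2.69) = -0.21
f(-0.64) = -5.91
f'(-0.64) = -6.87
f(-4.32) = 32.89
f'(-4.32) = -14.23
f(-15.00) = 298.89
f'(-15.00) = -35.59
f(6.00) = -7.41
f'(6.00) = 6.41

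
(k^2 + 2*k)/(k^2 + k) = (k + 2)/(k + 1)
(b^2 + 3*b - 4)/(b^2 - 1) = (b + 4)/(b + 1)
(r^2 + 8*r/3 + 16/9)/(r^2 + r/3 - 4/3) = (r + 4/3)/(r - 1)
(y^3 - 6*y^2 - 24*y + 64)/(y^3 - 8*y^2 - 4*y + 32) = (y + 4)/(y + 2)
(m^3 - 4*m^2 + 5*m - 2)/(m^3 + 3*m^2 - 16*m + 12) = (m - 1)/(m + 6)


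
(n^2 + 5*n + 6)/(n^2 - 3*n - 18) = (n + 2)/(n - 6)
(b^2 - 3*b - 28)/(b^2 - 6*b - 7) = (b + 4)/(b + 1)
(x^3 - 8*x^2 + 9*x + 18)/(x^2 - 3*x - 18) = (x^2 - 2*x - 3)/(x + 3)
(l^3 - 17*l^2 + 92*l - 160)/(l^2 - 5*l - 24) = (l^2 - 9*l + 20)/(l + 3)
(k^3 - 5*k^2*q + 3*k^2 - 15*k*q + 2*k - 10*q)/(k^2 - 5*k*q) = k + 3 + 2/k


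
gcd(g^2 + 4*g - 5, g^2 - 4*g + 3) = g - 1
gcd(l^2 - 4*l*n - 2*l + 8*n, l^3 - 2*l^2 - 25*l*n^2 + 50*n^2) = l - 2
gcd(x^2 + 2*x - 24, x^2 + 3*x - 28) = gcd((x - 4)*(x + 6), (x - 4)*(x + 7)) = x - 4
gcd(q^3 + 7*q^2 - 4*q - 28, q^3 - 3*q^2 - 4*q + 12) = q^2 - 4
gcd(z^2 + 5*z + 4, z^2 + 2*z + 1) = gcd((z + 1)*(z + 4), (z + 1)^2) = z + 1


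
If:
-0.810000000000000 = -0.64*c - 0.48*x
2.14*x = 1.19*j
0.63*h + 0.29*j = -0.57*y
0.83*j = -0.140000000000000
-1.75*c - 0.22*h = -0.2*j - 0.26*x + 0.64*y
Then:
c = 1.34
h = 5.03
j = -0.17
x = -0.09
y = -5.47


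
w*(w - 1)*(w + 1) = w^3 - w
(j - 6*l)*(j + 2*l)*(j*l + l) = j^3*l - 4*j^2*l^2 + j^2*l - 12*j*l^3 - 4*j*l^2 - 12*l^3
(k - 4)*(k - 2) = k^2 - 6*k + 8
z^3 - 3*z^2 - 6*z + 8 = (z - 4)*(z - 1)*(z + 2)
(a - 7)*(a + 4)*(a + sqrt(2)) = a^3 - 3*a^2 + sqrt(2)*a^2 - 28*a - 3*sqrt(2)*a - 28*sqrt(2)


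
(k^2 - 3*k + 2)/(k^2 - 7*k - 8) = (-k^2 + 3*k - 2)/(-k^2 + 7*k + 8)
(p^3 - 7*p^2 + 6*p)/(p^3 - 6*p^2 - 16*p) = (-p^2 + 7*p - 6)/(-p^2 + 6*p + 16)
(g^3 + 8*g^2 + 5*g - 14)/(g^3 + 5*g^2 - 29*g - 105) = (g^2 + g - 2)/(g^2 - 2*g - 15)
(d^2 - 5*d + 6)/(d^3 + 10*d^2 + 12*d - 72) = (d - 3)/(d^2 + 12*d + 36)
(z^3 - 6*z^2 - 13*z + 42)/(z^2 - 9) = (z^2 - 9*z + 14)/(z - 3)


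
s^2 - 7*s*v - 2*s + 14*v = (s - 2)*(s - 7*v)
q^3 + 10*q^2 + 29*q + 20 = (q + 1)*(q + 4)*(q + 5)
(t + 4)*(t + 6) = t^2 + 10*t + 24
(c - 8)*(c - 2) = c^2 - 10*c + 16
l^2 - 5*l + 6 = (l - 3)*(l - 2)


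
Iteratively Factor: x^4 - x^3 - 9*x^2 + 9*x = (x - 1)*(x^3 - 9*x) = (x - 1)*(x + 3)*(x^2 - 3*x) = (x - 3)*(x - 1)*(x + 3)*(x)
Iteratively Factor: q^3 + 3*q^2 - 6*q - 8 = (q + 4)*(q^2 - q - 2) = (q + 1)*(q + 4)*(q - 2)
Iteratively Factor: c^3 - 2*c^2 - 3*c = (c - 3)*(c^2 + c) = c*(c - 3)*(c + 1)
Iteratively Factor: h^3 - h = (h - 1)*(h^2 + h) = (h - 1)*(h + 1)*(h)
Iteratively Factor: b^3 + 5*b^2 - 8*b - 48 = (b + 4)*(b^2 + b - 12) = (b + 4)^2*(b - 3)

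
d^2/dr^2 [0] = 0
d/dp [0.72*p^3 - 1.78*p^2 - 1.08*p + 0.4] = 2.16*p^2 - 3.56*p - 1.08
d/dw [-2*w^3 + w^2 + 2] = 2*w*(1 - 3*w)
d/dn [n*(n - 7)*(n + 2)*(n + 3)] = 4*n^3 - 6*n^2 - 58*n - 42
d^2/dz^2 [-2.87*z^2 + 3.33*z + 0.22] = -5.74000000000000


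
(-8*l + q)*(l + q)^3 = -8*l^4 - 23*l^3*q - 21*l^2*q^2 - 5*l*q^3 + q^4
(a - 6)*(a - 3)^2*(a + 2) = a^4 - 10*a^3 + 21*a^2 + 36*a - 108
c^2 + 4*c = c*(c + 4)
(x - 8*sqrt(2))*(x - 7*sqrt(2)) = x^2 - 15*sqrt(2)*x + 112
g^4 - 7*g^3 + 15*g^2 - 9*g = g*(g - 3)^2*(g - 1)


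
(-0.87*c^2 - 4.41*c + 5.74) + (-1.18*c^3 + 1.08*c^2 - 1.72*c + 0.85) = -1.18*c^3 + 0.21*c^2 - 6.13*c + 6.59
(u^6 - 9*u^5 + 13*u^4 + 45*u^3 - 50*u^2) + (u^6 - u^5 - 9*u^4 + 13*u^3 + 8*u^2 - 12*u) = 2*u^6 - 10*u^5 + 4*u^4 + 58*u^3 - 42*u^2 - 12*u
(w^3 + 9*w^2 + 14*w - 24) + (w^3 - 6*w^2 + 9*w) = 2*w^3 + 3*w^2 + 23*w - 24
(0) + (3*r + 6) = 3*r + 6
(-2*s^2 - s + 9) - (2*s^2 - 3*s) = -4*s^2 + 2*s + 9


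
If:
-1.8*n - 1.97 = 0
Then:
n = -1.09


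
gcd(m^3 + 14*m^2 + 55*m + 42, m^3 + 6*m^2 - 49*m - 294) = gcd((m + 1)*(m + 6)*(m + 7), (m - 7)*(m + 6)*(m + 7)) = m^2 + 13*m + 42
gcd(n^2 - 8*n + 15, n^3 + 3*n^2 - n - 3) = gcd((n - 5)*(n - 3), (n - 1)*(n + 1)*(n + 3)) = 1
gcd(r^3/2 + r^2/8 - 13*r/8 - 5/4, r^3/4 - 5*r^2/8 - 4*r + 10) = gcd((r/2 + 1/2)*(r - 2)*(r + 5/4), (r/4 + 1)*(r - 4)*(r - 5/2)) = 1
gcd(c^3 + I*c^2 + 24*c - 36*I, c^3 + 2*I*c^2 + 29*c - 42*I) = c^2 - 5*I*c - 6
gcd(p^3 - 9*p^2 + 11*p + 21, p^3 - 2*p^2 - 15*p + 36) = p - 3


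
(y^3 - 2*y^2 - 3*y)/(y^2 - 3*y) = y + 1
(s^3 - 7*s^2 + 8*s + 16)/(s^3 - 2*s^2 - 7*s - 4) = (s - 4)/(s + 1)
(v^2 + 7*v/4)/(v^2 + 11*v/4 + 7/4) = v/(v + 1)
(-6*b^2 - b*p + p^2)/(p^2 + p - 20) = (-6*b^2 - b*p + p^2)/(p^2 + p - 20)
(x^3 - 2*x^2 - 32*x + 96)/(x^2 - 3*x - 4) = (x^2 + 2*x - 24)/(x + 1)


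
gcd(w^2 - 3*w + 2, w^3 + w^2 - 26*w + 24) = w - 1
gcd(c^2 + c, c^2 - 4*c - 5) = c + 1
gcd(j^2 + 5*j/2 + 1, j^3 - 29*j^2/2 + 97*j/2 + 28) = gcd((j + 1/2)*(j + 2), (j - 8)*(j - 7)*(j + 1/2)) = j + 1/2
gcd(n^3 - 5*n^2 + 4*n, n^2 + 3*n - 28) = n - 4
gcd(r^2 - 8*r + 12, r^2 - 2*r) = r - 2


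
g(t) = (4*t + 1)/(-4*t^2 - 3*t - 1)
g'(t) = (4*t + 1)*(8*t + 3)/(-4*t^2 - 3*t - 1)^2 + 4/(-4*t^2 - 3*t - 1)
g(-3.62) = 0.32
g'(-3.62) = 0.10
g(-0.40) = 1.36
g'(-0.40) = -8.47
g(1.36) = -0.52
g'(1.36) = 0.25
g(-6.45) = 0.17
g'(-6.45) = 0.03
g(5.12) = -0.18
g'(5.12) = 0.03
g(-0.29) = 0.34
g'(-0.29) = -9.08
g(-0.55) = 2.14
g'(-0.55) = -1.79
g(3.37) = -0.26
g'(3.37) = 0.06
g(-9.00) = 0.12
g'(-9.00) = 0.01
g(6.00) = -0.15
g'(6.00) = 0.02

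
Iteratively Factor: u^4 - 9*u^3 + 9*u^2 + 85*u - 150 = (u - 2)*(u^3 - 7*u^2 - 5*u + 75) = (u - 5)*(u - 2)*(u^2 - 2*u - 15) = (u - 5)^2*(u - 2)*(u + 3)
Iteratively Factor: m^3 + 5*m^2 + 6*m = (m)*(m^2 + 5*m + 6) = m*(m + 3)*(m + 2)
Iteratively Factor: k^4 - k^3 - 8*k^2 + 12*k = (k + 3)*(k^3 - 4*k^2 + 4*k) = k*(k + 3)*(k^2 - 4*k + 4) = k*(k - 2)*(k + 3)*(k - 2)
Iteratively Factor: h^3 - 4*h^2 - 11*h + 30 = (h + 3)*(h^2 - 7*h + 10) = (h - 5)*(h + 3)*(h - 2)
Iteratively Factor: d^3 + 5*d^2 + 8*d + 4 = (d + 1)*(d^2 + 4*d + 4) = (d + 1)*(d + 2)*(d + 2)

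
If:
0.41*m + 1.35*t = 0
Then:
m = -3.29268292682927*t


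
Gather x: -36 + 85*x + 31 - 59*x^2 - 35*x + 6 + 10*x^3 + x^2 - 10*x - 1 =10*x^3 - 58*x^2 + 40*x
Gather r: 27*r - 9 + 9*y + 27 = 27*r + 9*y + 18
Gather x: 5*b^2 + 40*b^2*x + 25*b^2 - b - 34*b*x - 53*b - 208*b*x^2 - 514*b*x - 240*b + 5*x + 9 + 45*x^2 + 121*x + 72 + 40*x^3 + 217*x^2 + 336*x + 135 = 30*b^2 - 294*b + 40*x^3 + x^2*(262 - 208*b) + x*(40*b^2 - 548*b + 462) + 216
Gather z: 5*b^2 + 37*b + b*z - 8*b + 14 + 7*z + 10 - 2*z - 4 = 5*b^2 + 29*b + z*(b + 5) + 20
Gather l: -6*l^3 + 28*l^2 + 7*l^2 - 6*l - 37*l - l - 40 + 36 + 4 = -6*l^3 + 35*l^2 - 44*l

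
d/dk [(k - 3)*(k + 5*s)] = 2*k + 5*s - 3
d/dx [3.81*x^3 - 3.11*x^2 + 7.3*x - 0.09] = 11.43*x^2 - 6.22*x + 7.3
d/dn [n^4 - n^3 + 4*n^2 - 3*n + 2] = 4*n^3 - 3*n^2 + 8*n - 3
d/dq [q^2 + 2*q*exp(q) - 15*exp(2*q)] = 2*q*exp(q) + 2*q - 30*exp(2*q) + 2*exp(q)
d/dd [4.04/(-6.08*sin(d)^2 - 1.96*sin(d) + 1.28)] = (49.1264*sin(d) + 7.9184)*cos(d)/(6.08*sin(d)^2 + 1.96*sin(d) - 1.28)^2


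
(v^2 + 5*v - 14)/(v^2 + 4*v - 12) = (v + 7)/(v + 6)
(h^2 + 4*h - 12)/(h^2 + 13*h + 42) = (h - 2)/(h + 7)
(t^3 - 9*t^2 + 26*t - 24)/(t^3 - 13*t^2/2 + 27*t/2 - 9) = 2*(t - 4)/(2*t - 3)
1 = 1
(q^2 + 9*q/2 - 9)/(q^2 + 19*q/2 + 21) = (2*q - 3)/(2*q + 7)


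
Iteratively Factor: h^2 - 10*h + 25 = (h - 5)*(h - 5)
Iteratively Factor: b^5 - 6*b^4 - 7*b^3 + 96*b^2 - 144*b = (b + 4)*(b^4 - 10*b^3 + 33*b^2 - 36*b) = b*(b + 4)*(b^3 - 10*b^2 + 33*b - 36) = b*(b - 3)*(b + 4)*(b^2 - 7*b + 12) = b*(b - 4)*(b - 3)*(b + 4)*(b - 3)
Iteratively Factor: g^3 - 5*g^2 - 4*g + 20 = (g - 2)*(g^2 - 3*g - 10) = (g - 2)*(g + 2)*(g - 5)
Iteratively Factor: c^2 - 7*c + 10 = (c - 2)*(c - 5)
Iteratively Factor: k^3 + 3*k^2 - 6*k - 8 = (k + 4)*(k^2 - k - 2) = (k - 2)*(k + 4)*(k + 1)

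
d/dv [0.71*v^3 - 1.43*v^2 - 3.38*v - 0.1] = 2.13*v^2 - 2.86*v - 3.38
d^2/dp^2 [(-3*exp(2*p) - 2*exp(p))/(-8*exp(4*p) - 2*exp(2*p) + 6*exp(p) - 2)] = (48*exp(7*p) + 120*exp(6*p) + 96*exp(5*p) + 187*exp(4*p) + 145*exp(3*p) + 57*exp(2*p) + 26*exp(p) + 2)*exp(p)/(2*(16*exp(10*p) + 16*exp(9*p) + 24*exp(8*p) - 16*exp(7*p) - 7*exp(6*p) - 21*exp(5*p) + 14*exp(4*p) - exp(3*p) + 6*exp(2*p) - 5*exp(p) + 1))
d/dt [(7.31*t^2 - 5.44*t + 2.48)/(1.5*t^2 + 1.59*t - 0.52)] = (19.7829*t^2 - 15.0424*t - 1.1144)/(2.25*t^4 + 4.77*t^3 + 0.9681*t^2 - 1.6536*t + 0.2704)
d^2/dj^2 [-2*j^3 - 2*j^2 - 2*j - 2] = -12*j - 4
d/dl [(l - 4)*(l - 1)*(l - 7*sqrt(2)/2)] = 3*l^2 - 10*l - 7*sqrt(2)*l + 4 + 35*sqrt(2)/2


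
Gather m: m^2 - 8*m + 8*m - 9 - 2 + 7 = m^2 - 4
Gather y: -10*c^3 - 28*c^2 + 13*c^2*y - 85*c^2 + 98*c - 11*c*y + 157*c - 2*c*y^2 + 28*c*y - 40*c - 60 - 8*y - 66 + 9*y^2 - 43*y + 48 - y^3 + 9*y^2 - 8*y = -10*c^3 - 113*c^2 + 215*c - y^3 + y^2*(18 - 2*c) + y*(13*c^2 + 17*c - 59) - 78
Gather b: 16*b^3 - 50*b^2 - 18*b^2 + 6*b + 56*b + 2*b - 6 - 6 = 16*b^3 - 68*b^2 + 64*b - 12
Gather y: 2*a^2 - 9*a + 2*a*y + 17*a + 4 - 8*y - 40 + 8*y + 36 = 2*a^2 + 2*a*y + 8*a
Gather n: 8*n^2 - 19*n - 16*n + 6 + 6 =8*n^2 - 35*n + 12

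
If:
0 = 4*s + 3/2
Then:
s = -3/8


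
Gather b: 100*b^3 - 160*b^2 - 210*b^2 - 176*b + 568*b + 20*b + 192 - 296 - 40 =100*b^3 - 370*b^2 + 412*b - 144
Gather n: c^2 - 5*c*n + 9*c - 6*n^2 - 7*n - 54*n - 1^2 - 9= c^2 + 9*c - 6*n^2 + n*(-5*c - 61) - 10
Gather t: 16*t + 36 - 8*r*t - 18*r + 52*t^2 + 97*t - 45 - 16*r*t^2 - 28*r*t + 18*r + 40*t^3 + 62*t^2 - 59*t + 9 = 40*t^3 + t^2*(114 - 16*r) + t*(54 - 36*r)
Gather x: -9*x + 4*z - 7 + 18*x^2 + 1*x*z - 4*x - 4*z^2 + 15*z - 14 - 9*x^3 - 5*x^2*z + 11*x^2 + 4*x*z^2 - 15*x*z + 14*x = -9*x^3 + x^2*(29 - 5*z) + x*(4*z^2 - 14*z + 1) - 4*z^2 + 19*z - 21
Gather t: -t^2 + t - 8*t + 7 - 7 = -t^2 - 7*t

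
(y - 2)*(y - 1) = y^2 - 3*y + 2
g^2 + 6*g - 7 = (g - 1)*(g + 7)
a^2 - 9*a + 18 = (a - 6)*(a - 3)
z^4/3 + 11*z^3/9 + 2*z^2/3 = z^2*(z/3 + 1)*(z + 2/3)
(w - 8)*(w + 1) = w^2 - 7*w - 8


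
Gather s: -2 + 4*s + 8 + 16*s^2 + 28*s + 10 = 16*s^2 + 32*s + 16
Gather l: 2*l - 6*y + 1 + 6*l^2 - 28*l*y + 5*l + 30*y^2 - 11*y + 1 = 6*l^2 + l*(7 - 28*y) + 30*y^2 - 17*y + 2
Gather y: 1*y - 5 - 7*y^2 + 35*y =-7*y^2 + 36*y - 5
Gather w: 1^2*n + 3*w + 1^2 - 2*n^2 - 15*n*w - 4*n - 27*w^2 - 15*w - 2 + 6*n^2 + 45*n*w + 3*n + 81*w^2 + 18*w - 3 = 4*n^2 + 54*w^2 + w*(30*n + 6) - 4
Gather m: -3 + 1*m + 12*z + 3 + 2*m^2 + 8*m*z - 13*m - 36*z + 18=2*m^2 + m*(8*z - 12) - 24*z + 18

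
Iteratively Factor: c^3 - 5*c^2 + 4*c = (c - 1)*(c^2 - 4*c) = (c - 4)*(c - 1)*(c)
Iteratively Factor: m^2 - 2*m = (m)*(m - 2)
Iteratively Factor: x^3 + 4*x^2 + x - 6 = (x - 1)*(x^2 + 5*x + 6) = (x - 1)*(x + 2)*(x + 3)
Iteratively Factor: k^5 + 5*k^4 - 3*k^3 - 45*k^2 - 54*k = (k + 3)*(k^4 + 2*k^3 - 9*k^2 - 18*k) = (k + 2)*(k + 3)*(k^3 - 9*k) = (k - 3)*(k + 2)*(k + 3)*(k^2 + 3*k) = k*(k - 3)*(k + 2)*(k + 3)*(k + 3)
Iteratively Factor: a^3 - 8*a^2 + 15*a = (a - 3)*(a^2 - 5*a) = (a - 5)*(a - 3)*(a)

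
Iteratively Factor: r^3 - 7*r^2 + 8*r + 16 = (r - 4)*(r^2 - 3*r - 4) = (r - 4)^2*(r + 1)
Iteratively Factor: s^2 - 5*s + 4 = (s - 4)*(s - 1)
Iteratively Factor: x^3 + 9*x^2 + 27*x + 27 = (x + 3)*(x^2 + 6*x + 9) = (x + 3)^2*(x + 3)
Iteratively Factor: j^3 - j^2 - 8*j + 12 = (j - 2)*(j^2 + j - 6) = (j - 2)^2*(j + 3)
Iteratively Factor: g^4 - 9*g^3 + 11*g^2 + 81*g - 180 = (g + 3)*(g^3 - 12*g^2 + 47*g - 60) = (g - 5)*(g + 3)*(g^2 - 7*g + 12) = (g - 5)*(g - 4)*(g + 3)*(g - 3)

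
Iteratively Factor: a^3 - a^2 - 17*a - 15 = (a + 3)*(a^2 - 4*a - 5) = (a + 1)*(a + 3)*(a - 5)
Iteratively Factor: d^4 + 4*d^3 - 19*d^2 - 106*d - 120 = (d + 2)*(d^3 + 2*d^2 - 23*d - 60) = (d + 2)*(d + 4)*(d^2 - 2*d - 15) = (d + 2)*(d + 3)*(d + 4)*(d - 5)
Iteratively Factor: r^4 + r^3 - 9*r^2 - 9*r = (r + 1)*(r^3 - 9*r) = (r - 3)*(r + 1)*(r^2 + 3*r) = r*(r - 3)*(r + 1)*(r + 3)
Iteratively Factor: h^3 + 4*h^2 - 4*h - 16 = (h + 4)*(h^2 - 4) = (h - 2)*(h + 4)*(h + 2)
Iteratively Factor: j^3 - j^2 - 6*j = (j + 2)*(j^2 - 3*j) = (j - 3)*(j + 2)*(j)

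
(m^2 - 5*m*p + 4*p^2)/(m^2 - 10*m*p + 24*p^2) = (-m + p)/(-m + 6*p)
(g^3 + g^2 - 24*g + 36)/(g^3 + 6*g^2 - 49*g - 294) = (g^2 - 5*g + 6)/(g^2 - 49)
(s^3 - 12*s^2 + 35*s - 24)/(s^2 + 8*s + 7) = (s^3 - 12*s^2 + 35*s - 24)/(s^2 + 8*s + 7)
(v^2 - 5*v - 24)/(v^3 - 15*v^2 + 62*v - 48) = (v + 3)/(v^2 - 7*v + 6)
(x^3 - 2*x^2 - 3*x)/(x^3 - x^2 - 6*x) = (x + 1)/(x + 2)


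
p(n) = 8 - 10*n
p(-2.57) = 33.70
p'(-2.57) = -10.00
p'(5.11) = -10.00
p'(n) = -10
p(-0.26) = 10.60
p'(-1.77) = -10.00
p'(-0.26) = -10.00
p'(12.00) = -10.00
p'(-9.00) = -10.00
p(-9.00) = 98.00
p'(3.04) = -10.00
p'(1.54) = -10.00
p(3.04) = -22.40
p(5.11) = -43.10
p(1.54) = -7.40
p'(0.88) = -10.00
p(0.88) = -0.80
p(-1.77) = 25.70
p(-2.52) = 33.20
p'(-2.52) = -10.00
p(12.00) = -112.00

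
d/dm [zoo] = 0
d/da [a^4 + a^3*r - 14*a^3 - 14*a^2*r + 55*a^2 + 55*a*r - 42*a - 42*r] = 4*a^3 + 3*a^2*r - 42*a^2 - 28*a*r + 110*a + 55*r - 42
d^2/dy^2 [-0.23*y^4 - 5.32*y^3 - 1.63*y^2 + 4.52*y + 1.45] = -2.76*y^2 - 31.92*y - 3.26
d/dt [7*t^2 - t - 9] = 14*t - 1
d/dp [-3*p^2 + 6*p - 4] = 6 - 6*p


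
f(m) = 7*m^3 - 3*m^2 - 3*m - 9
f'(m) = 21*m^2 - 6*m - 3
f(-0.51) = -9.18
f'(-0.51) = 5.52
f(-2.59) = -142.97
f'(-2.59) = 153.41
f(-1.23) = -22.87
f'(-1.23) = 36.15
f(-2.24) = -96.01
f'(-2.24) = 115.81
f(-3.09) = -234.90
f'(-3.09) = 216.05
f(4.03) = 388.34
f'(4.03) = 313.88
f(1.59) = 6.78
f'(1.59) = 40.55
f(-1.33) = -26.79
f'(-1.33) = 42.13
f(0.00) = -9.00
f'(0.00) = -3.00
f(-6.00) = -1611.00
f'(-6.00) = 789.00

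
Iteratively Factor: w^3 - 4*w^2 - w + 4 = (w + 1)*(w^2 - 5*w + 4) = (w - 1)*(w + 1)*(w - 4)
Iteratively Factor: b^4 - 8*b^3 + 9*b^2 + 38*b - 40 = (b + 2)*(b^3 - 10*b^2 + 29*b - 20) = (b - 5)*(b + 2)*(b^2 - 5*b + 4) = (b - 5)*(b - 1)*(b + 2)*(b - 4)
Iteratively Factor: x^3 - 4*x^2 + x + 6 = (x + 1)*(x^2 - 5*x + 6) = (x - 3)*(x + 1)*(x - 2)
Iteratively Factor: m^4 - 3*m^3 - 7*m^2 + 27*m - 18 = (m - 2)*(m^3 - m^2 - 9*m + 9) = (m - 2)*(m - 1)*(m^2 - 9) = (m - 3)*(m - 2)*(m - 1)*(m + 3)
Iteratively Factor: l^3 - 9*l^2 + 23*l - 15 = (l - 5)*(l^2 - 4*l + 3) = (l - 5)*(l - 1)*(l - 3)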